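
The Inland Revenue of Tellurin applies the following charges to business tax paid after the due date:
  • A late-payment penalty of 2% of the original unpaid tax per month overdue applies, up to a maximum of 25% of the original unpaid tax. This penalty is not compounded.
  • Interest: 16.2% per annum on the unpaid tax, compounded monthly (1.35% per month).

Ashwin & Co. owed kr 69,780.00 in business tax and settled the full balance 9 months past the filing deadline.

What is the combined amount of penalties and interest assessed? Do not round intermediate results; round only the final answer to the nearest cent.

Penalty: 9 × 2% × kr 69,780.00 = kr 12,560.40 (below the 25% cap of kr 17,445.00)
Interest: kr 69,780.00 × ((1 + 0.0135)^9 − 1) = kr 69,780.00 × 0.1282719… = kr 8,950.8141…
Penalties + interest = kr 12,560.4000 + kr 8,950.8141… = kr 21,511.21

kr 21,511.21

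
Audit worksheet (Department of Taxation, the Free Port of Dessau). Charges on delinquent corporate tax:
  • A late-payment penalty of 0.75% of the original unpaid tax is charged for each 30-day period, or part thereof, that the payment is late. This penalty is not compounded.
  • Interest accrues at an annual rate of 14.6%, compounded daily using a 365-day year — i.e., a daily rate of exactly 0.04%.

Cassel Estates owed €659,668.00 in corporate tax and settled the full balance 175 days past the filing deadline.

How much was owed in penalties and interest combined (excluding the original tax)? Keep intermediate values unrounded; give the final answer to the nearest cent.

Penalty periods: ⌈175/30⌉ = 6; penalty = 6 × 0.75% × €659,668.00 = €29,685.06
Interest: €659,668.00 × ((1 + 0.0004)^175 − 1) = €659,668.00 × 0.07249317… = €47,821.4246…
Penalties + interest = €29,685.0600 + €47,821.4246… = €77,506.48

€77,506.48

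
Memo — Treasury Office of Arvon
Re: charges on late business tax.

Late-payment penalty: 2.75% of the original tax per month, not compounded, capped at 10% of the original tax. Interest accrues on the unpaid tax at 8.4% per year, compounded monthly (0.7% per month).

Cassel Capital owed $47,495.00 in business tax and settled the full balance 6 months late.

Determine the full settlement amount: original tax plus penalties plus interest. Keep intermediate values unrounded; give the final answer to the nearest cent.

$54,274.53

Penalty (uncapped): 6 × 2.75% × $47,495.00 = $7,836.68…; cap = 10% × $47,495.00 = $4,749.50 → penalty = $4,749.50
Interest: $47,495.00 × ((1 + 0.007)^6 − 1) = $47,495.00 × 0.0427419… = $2,030.0264…
Total = $47,495.00 + $4,749.5000 + $2,030.0264… = $54,274.53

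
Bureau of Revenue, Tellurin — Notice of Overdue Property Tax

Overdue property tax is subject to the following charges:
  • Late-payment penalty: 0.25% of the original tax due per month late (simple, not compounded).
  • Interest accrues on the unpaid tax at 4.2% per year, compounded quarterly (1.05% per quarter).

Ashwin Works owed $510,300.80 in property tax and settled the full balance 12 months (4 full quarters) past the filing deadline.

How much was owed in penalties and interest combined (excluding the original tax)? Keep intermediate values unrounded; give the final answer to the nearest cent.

$37,081.59

Late-payment penalty: 12 × 0.25% × $510,300.80 = $15,309.02…
Interest: $510,300.80 × ((1 + 0.0105)^4 − 1) = $510,300.80 × 0.0426661… = $21,772.5667…
Penalties + interest = $15,309.0240 + $21,772.5667… = $37,081.59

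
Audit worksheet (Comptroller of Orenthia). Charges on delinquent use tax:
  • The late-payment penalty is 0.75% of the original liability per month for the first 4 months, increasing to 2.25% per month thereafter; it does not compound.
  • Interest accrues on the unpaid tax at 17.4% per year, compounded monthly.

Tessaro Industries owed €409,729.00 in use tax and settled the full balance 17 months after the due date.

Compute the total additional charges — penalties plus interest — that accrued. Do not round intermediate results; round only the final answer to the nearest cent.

Penalty, months 1–4: 4 × 0.75% × €409,729.00 = €12,291.87
Penalty, months 5–17: 13 × 2.25% × €409,729.00 = €119,845.73…
Interest (17.4%/yr ÷ 12 = 1.45%/month): €409,729.00 × ((1 + 0.0145)^17 − 1) = €113,608.1645…
Penalties + interest = €132,137.6025 + €113,608.1645… = €245,745.77

€245,745.77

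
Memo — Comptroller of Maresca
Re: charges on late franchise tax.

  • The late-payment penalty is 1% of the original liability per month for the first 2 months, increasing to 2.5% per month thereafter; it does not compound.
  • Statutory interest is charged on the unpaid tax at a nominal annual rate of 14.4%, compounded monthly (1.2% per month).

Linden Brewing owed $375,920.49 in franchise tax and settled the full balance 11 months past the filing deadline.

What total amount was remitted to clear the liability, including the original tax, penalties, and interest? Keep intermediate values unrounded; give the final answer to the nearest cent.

Penalty, months 1–2: 2 × 1% × $375,920.49 = $7,518.41…
Penalty, months 3–11: 9 × 2.5% × $375,920.49 = $84,582.11…
Interest: $375,920.49 × ((1 + 0.012)^11 − 1) = $375,920.49 × 0.1402121… = $52,708.5935…
Total = $375,920.49 + $92,100.5201… + $52,708.5935… = $520,729.60

$520,729.60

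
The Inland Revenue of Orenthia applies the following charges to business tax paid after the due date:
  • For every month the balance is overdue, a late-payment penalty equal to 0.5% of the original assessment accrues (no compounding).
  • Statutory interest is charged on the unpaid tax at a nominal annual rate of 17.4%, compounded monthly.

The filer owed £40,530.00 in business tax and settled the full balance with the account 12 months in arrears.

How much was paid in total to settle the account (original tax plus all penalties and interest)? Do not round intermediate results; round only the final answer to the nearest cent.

£50,604.53

Late-payment penalty: 12 × 0.5% × £40,530.00 = £2,431.80
Interest (17.4%/yr ÷ 12 = 1.45%/month): £40,530.00 × ((1 + 0.0145)^12 − 1) = £7,642.7257…
Total = £40,530.00 + £2,431.8000 + £7,642.7257… = £50,604.53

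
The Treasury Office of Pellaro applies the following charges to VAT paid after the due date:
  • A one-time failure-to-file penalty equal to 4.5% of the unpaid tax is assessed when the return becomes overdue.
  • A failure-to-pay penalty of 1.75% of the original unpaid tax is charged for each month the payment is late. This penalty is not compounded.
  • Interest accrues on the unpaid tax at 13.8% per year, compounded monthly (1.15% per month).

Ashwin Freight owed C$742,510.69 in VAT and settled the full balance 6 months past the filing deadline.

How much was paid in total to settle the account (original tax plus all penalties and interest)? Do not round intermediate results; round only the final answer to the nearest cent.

C$906,616.27

Failure-to-file penalty: 4.5% × C$742,510.69 = C$33,412.98…
Failure-to-pay penalty: 6 × 1.75% × C$742,510.69 = C$77,963.62…
Interest: C$742,510.69 × ((1 + 0.0115)^6 − 1) = C$742,510.69 × 0.0710144… = C$52,728.9742…
Total = C$742,510.69 + C$111,376.6035 + C$52,728.9742… = C$906,616.27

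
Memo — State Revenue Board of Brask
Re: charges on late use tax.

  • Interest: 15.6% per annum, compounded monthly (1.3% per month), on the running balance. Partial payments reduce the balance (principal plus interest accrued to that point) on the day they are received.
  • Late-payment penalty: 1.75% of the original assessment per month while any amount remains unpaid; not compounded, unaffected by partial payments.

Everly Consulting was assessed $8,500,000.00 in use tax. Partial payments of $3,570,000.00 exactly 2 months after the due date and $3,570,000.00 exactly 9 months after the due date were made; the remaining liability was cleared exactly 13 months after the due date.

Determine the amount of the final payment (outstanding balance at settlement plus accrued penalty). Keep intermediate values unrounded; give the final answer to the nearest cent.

Balance at month 2: $8,500,000.0000 × (1 + 0.013)^2 = $8,722,436.5000
After $3,570,000.00 payment: $8,722,436.5000 − $3,570,000.00 = $5,152,436.5000
Balance at month 9: $5,152,436.5000 × (1 + 0.013)^7 = $5,639,995.6061…
After $3,570,000.00 payment: $5,639,995.6061… − $3,570,000.00 = $2,069,995.6061…
Balance at month 13: $2,069,995.6061… × (1 + 0.013)^4 = $2,179,752.6035…
Penalty: 13 × 1.75% × $8,500,000.00 = $1,933,750.00
Final settlement = outstanding balance + penalty = $2,179,752.6035… + $1,933,750.00 = $4,113,502.60

$4,113,502.60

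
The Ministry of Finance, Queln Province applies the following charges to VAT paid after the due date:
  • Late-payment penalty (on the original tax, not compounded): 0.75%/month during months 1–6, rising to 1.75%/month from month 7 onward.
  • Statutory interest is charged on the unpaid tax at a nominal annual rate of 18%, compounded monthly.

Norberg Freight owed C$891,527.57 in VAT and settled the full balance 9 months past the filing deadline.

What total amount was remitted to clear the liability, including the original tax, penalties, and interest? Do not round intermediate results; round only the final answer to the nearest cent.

C$1,106,287.62

Penalty, months 1–6: 6 × 0.75% × C$891,527.57 = C$40,118.74…
Penalty, months 7–9: 3 × 1.75% × C$891,527.57 = C$46,805.20…
Interest (18%/yr ÷ 12 = 1.5%/month): C$891,527.57 × ((1 + 0.015)^9 − 1) = C$127,836.1163…
Total = C$891,527.57 + C$86,923.9381… + C$127,836.1163… = C$1,106,287.62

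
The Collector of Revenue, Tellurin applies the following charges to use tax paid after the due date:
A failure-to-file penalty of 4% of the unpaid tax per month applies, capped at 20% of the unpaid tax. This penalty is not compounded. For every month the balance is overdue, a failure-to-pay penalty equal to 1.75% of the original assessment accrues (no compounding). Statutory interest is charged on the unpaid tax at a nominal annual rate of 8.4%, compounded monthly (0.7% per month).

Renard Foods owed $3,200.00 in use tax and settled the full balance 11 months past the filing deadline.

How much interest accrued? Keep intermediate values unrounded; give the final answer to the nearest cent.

Interest: $3,200.00 × ((1 + 0.007)^11 − 1) = $3,200.00 × 0.0797524… = $255.2077…

$255.21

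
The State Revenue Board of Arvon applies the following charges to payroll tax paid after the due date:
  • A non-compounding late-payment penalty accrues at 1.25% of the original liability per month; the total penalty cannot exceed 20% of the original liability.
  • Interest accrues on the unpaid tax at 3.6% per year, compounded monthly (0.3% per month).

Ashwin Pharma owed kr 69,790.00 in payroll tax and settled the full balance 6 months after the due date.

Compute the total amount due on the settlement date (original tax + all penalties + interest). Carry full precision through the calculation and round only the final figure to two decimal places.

kr 76,289.93

Penalty: 6 × 1.25% × kr 69,790.00 = kr 5,234.25 (below the 20% cap of kr 13,958.00)
Interest: kr 69,790.00 × ((1 + 0.003)^6 − 1) = kr 69,790.00 × 0.0181355… = kr 1,265.6794…
Total = kr 69,790.00 + kr 5,234.2500 + kr 1,265.6794… = kr 76,289.93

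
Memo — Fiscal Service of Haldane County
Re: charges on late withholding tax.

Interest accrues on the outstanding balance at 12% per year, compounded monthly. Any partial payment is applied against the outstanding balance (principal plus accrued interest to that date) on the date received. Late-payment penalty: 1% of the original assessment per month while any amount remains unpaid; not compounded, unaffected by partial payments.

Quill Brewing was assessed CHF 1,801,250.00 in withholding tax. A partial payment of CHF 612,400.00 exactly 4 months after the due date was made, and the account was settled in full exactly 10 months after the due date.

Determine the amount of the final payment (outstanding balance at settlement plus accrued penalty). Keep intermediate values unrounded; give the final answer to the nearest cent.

CHF 1,519,750.66

Monthly rate = 12% ÷ 12 = 1%
Balance at month 4: CHF 1,801,250.0000 × (1 + 0.01)^4 = CHF 1,874,387.9730…
After CHF 612,400.00 payment: CHF 1,874,387.9730… − CHF 612,400.00 = CHF 1,261,987.9730…
Balance at month 10: CHF 1,261,987.9730… × (1 + 0.01)^6 = CHF 1,339,625.6632…
Penalty: 10 × 1% × CHF 1,801,250.00 = CHF 180,125.00
Final settlement = outstanding balance + penalty = CHF 1,339,625.6632… + CHF 180,125.00 = CHF 1,519,750.66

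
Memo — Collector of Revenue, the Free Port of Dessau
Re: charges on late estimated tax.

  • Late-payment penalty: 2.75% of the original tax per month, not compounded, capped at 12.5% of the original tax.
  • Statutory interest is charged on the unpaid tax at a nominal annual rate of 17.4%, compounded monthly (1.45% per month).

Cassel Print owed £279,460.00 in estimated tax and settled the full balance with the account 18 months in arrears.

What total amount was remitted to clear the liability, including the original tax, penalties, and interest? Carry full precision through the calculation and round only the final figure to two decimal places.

£397,055.89

Penalty (uncapped): 18 × 2.75% × £279,460.00 = £138,332.70; cap = 12.5% × £279,460.00 = £34,932.50 → penalty = £34,932.50
Interest: £279,460.00 × ((1 + 0.0145)^18 − 1) = £279,460.00 × 0.2957969… = £82,663.3917…
Total = £279,460.00 + £34,932.5000 + £82,663.3917… = £397,055.89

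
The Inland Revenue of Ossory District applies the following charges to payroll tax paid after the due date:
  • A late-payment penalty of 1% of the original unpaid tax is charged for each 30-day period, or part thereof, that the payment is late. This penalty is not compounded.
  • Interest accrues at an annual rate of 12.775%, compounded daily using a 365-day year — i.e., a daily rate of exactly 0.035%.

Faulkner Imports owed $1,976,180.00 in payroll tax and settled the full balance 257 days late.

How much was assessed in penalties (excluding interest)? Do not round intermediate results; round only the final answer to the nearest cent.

$177,856.20

Penalty periods: ⌈257/30⌉ = 9; penalty = 9 × 1% × $1,976,180.00 = $177,856.20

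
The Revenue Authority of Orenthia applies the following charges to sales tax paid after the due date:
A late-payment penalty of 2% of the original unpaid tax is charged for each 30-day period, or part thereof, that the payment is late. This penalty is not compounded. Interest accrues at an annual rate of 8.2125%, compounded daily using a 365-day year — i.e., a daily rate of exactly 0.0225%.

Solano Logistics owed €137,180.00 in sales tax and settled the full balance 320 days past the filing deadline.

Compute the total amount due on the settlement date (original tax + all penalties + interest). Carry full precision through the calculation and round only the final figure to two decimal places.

€177,599.63

Penalty periods: ⌈320/30⌉ = 11; penalty = 11 × 2% × €137,180.00 = €30,179.60
Interest: €137,180.00 × ((1 + 0.000225)^320 − 1) = €137,180.00 × 0.07464664… = €10,240.0262…
Total = €137,180.00 + €30,179.6000 + €10,240.0262… = €177,599.63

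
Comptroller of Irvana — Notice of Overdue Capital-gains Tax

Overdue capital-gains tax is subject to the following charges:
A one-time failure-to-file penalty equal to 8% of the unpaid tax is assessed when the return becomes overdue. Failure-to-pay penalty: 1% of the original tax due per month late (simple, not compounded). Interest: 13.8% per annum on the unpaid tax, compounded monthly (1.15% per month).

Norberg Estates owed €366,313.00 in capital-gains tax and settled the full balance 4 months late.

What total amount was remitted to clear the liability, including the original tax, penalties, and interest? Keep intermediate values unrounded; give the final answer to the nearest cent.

€427,413.86

Failure-to-file penalty: 8% × €366,313.00 = €29,305.04
Failure-to-pay penalty = 1% × €366,313.00 × 4 mo = €14,652.52
Interest: €366,313.00 × ((1 + 0.0115)^4 − 1) = €366,313.00 × 0.0467996… = €17,143.3022…
Total = €366,313.00 + €43,957.5600 + €17,143.3022… = €427,413.86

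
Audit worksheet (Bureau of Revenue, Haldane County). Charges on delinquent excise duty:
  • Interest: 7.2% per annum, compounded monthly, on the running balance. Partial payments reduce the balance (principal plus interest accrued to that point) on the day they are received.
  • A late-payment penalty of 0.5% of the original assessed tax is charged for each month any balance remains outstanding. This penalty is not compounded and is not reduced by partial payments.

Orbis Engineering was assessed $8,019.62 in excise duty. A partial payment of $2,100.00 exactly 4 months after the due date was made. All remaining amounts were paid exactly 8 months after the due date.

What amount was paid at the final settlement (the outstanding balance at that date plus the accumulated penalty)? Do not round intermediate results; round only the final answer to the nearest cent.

Monthly rate = 7.2% ÷ 12 = 0.6%
Balance at month 4: $8,019.6200 × (1 + 0.006)^4 = $8,213.8301…
After $2,100.00 payment: $8,213.8301… − $2,100.00 = $6,113.8301…
Balance at month 8: $6,113.8301… × (1 + 0.006)^4 = $6,261.8879…
Penalty: 8 × 0.5% × $8,019.62 = $320.78…
Final settlement = outstanding balance + penalty = $6,261.8879… + $320.78… = $6,582.67

$6,582.67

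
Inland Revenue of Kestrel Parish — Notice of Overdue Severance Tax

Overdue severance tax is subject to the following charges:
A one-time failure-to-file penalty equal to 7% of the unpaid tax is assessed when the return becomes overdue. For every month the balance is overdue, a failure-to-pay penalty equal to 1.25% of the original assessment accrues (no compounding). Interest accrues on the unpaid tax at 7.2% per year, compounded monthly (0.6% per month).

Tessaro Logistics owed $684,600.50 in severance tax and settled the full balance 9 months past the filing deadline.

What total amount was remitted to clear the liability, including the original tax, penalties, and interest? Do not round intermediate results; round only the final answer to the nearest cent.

Failure-to-file penalty: 7% × $684,600.50 = $47,922.04…
Failure-to-pay penalty = 1.25% × $684,600.50 × 9 mo = $77,017.56…
Interest: $684,600.50 × ((1 + 0.006)^9 − 1) = $684,600.50 × 0.0553143… = $37,868.2031…
Total = $684,600.50 + $124,939.5913… + $37,868.2031… = $847,408.29

$847,408.29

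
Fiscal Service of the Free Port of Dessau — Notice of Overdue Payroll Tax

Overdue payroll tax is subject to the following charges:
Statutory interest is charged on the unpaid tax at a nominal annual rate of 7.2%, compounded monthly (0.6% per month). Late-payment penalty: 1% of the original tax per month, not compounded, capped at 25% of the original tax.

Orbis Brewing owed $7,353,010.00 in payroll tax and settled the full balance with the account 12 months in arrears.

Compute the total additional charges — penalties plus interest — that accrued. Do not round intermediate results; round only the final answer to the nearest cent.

Penalty: 12 × 1% × $7,353,010.00 = $882,361.20 (below the 25% cap of $1,838,252.50)
Interest: $7,353,010.00 × ((1 + 0.006)^12 − 1) = $7,353,010.00 × 0.0744242… = $547,241.6495…
Penalties + interest = $882,361.2000 + $547,241.6495… = $1,429,602.85

$1,429,602.85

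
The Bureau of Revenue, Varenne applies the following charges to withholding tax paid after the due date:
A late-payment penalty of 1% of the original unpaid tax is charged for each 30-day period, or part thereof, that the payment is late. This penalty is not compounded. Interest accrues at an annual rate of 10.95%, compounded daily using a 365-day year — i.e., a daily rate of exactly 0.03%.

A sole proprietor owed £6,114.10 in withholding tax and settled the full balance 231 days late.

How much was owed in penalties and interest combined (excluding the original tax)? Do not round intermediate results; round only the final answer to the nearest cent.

Penalty periods: ⌈231/30⌉ = 8; penalty = 8 × 1% × £6,114.10 = £489.13…
Interest: £6,114.10 × ((1 + 0.0003)^231 − 1) = £6,114.10 × 0.07174655… = £438.6656…
Penalties + interest = £489.1280 + £438.6656… = £927.79

£927.79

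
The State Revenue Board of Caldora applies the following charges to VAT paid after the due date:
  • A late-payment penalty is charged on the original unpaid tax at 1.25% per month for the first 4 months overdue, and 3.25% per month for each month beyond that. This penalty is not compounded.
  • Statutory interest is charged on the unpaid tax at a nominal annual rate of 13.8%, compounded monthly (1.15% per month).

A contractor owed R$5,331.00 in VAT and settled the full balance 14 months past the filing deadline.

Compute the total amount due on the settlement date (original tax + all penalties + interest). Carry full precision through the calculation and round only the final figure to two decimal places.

Penalty, months 1–4: 4 × 1.25% × R$5,331.00 = R$266.55
Penalty, months 5–14: 10 × 3.25% × R$5,331.00 = R$1,732.58…
Interest: R$5,331.00 × ((1 + 0.0115)^14 − 1) = R$5,331.00 × 0.1736063… = R$925.4950…
Total = R$5,331.00 + R$1,999.1250 + R$925.4950… = R$8,255.62

R$8,255.62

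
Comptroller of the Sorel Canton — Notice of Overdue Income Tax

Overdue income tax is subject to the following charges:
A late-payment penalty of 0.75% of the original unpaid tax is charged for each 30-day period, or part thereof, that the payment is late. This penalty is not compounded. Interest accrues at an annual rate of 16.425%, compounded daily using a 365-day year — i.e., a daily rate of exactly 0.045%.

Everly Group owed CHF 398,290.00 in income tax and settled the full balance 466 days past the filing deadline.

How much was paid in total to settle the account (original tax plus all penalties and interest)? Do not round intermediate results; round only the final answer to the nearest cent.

Penalty periods: ⌈466/30⌉ = 16; penalty = 16 × 0.75% × CHF 398,290.00 = CHF 47,794.80
Interest: CHF 398,290.00 × ((1 + 0.00045)^466 − 1) = CHF 398,290.00 × 0.23324984… = CHF 92,901.0789…
Total = CHF 398,290.00 + CHF 47,794.8000 + CHF 92,901.0789… = CHF 538,985.88

CHF 538,985.88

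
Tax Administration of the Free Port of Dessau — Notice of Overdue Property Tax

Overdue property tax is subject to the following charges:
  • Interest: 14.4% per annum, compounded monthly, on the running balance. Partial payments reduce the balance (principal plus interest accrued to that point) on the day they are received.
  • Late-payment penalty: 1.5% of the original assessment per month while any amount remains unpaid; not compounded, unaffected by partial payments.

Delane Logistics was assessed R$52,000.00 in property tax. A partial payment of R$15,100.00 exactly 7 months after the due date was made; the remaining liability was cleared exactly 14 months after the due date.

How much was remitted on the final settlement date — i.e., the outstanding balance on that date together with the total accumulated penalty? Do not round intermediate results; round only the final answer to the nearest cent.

Monthly rate = 14.4% ÷ 12 = 1.2%
Balance at month 7: R$52,000.0000 × (1 + 0.012)^7 = R$56,528.4310…
After R$15,100.00 payment: R$56,528.4310… − R$15,100.00 = R$41,428.4310…
Balance at month 14: R$41,428.4310… × (1 + 0.012)^7 = R$45,036.2346…
Penalty: 14 × 1.5% × R$52,000.00 = R$10,920.00
Final settlement = outstanding balance + penalty = R$45,036.2346… + R$10,920.00 = R$55,956.23

R$55,956.23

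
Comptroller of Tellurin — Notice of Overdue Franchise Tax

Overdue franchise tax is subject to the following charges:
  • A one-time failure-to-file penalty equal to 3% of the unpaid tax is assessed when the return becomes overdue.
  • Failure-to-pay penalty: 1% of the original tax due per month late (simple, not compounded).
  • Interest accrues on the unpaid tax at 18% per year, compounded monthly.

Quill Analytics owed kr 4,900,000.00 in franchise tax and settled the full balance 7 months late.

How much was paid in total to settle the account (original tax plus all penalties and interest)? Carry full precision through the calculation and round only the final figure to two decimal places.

Failure-to-file penalty: 3% × kr 4,900,000.00 = kr 147,000.00
Failure-to-pay penalty = 1% × kr 4,900,000.00 × 7 mo = kr 343,000.00
Interest (18%/yr ÷ 12 = 1.5%/month): kr 4,900,000.00 × ((1 + 0.015)^7 − 1) = kr 538,240.0732…
Total = kr 4,900,000.00 + kr 490,000.0000 + kr 538,240.0732… = kr 5,928,240.07

kr 5,928,240.07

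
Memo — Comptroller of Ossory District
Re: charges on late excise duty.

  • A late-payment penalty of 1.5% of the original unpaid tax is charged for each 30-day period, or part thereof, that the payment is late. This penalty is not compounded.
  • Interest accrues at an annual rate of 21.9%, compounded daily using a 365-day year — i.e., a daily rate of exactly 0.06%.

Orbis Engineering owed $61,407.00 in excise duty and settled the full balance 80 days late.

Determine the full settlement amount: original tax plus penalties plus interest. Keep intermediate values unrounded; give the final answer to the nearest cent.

$67,188.81

Penalty periods: ⌈80/30⌉ = 3; penalty = 3 × 1.5% × $61,407.00 = $2,763.32…
Interest: $61,407.00 × ((1 + 0.0006)^80 − 1) = $61,407.00 × 0.04915555… = $3,018.4951…
Total = $61,407.00 + $2,763.3150 + $3,018.4951… = $67,188.81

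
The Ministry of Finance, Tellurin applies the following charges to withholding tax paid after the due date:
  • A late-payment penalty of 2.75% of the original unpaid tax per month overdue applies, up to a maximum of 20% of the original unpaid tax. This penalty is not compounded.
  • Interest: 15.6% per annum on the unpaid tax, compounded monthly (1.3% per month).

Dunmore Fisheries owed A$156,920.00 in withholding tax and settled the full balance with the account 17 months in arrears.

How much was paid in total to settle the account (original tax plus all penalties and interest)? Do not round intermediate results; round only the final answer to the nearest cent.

A$226,835.44

Penalty (uncapped): 17 × 2.75% × A$156,920.00 = A$73,360.10; cap = 20% × A$156,920.00 = A$31,384.00 → penalty = A$31,384.00
Interest: A$156,920.00 × ((1 + 0.013)^17 − 1) = A$156,920.00 × 0.2455483… = A$38,531.4383…
Total = A$156,920.00 + A$31,384.0000 + A$38,531.4383… = A$226,835.44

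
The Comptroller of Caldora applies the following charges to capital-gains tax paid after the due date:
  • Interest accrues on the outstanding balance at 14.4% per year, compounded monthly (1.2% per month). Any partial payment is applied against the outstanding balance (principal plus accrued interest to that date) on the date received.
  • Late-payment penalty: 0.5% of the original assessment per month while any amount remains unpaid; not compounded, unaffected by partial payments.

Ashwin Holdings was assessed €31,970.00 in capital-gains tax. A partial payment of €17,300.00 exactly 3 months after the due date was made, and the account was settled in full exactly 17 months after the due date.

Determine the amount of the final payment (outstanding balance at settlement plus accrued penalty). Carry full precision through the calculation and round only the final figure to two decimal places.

Balance at month 3: €31,970.0000 × (1 + 0.012)^3 = €33,134.7863…
After €17,300.00 payment: €33,134.7863… − €17,300.00 = €15,834.7863…
Balance at month 17: €15,834.7863… × (1 + 0.012)^14 = €18,712.8261…
Penalty: 17 × 0.5% × €31,970.00 = €2,717.45
Final settlement = outstanding balance + penalty = €18,712.8261… + €2,717.45 = €21,430.28

€21,430.28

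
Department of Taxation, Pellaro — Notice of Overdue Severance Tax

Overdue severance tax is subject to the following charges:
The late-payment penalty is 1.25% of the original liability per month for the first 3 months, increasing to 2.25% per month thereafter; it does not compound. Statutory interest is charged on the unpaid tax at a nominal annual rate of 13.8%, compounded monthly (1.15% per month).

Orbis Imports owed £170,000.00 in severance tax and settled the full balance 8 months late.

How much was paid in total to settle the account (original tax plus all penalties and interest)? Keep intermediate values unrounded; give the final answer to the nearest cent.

£211,784.20

Penalty, months 1–3: 3 × 1.25% × £170,000.00 = £6,375.00
Penalty, months 4–8: 5 × 2.25% × £170,000.00 = £19,125.00
Interest: £170,000.00 × ((1 + 0.0115)^8 − 1) = £170,000.00 × 0.0957894… = £16,284.1988…
Total = £170,000.00 + £25,500.0000 + £16,284.1988… = £211,784.20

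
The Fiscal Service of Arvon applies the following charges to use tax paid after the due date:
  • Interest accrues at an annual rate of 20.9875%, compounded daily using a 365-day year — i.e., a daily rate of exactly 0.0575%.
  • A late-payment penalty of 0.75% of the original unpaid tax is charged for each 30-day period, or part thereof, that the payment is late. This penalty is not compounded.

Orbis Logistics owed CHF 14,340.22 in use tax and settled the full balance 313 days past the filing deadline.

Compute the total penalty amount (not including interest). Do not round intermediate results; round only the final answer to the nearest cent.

Penalty periods: ⌈313/30⌉ = 11; penalty = 11 × 0.75% × CHF 14,340.22 = CHF 1,183.07…

CHF 1,183.07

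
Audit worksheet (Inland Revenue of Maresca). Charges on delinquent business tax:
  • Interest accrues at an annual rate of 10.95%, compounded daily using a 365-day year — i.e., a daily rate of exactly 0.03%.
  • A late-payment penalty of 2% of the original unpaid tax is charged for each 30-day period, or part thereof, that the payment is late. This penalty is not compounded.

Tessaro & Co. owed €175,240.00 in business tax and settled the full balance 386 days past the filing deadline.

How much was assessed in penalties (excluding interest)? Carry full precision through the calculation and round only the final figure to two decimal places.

€45,562.40

Penalty periods: ⌈386/30⌉ = 13; penalty = 13 × 2% × €175,240.00 = €45,562.40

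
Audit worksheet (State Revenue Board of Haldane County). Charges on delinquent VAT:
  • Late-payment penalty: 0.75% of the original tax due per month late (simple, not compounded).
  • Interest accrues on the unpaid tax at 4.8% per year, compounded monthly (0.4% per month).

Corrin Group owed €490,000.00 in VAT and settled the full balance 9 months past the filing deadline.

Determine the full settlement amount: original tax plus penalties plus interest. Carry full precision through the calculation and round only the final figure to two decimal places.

€540,999.89

Late-payment penalty: 9 × 0.75% × €490,000.00 = €33,075.00
Interest: €490,000.00 × ((1 + 0.004)^9 − 1) = €490,000.00 × 0.0365814… = €17,924.8901…
Total = €490,000.00 + €33,075.0000 + €17,924.8901… = €540,999.89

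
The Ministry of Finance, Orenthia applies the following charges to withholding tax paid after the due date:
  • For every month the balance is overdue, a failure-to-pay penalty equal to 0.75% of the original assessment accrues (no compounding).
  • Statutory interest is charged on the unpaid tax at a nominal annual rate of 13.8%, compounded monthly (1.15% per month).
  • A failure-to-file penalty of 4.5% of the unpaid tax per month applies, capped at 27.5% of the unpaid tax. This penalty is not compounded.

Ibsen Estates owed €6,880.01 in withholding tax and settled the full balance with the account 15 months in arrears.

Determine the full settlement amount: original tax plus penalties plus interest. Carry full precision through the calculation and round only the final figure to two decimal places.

Failure-to-file: 15 × 4.5% × €6,880.01 = €4,644.01…, capped at 27.5% × €6,880.01 = €1,892.00…
Failure-to-pay penalty: 15 × 0.75% × €6,880.01 = €774.00…
Interest: €6,880.01 × ((1 + 0.0115)^15 − 1) = €6,880.01 × 0.1871027… = €1,287.2687…
Total = €6,880.01 + €2,666.0039… + €1,287.2687… = €10,833.28

€10,833.28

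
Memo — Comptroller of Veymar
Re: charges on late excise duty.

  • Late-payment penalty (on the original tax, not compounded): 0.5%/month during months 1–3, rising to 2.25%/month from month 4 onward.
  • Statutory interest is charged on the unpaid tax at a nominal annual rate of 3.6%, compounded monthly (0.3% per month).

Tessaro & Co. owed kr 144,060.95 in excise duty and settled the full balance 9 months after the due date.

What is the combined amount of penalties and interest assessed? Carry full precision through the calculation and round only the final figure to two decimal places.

kr 25,545.79

Penalty, months 1–3: 3 × 0.5% × kr 144,060.95 = kr 2,160.91…
Penalty, months 4–9: 6 × 2.25% × kr 144,060.95 = kr 19,448.23…
Interest: kr 144,060.95 × ((1 + 0.003)^9 − 1) = kr 144,060.95 × 0.0273263… = kr 3,936.6496…
Penalties + interest = kr 21,609.1425 + kr 3,936.6496… = kr 25,545.79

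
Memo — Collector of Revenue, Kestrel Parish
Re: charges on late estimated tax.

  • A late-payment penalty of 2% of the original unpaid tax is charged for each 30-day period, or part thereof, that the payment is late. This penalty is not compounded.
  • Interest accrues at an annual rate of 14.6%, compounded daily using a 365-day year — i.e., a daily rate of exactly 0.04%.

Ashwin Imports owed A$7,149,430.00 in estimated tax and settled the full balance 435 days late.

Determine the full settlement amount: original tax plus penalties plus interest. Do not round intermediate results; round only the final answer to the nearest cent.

A$10,652,751.96

Penalty periods: ⌈435/30⌉ = 15; penalty = 15 × 2% × A$7,149,430.00 = A$2,144,829.00
Interest: A$7,149,430.00 × ((1 + 0.0004)^435 − 1) = A$7,149,430.00 × 0.19001416… = A$1,358,492.9620…
Total = A$7,149,430.00 + A$2,144,829.0000 + A$1,358,492.9620… = A$10,652,751.96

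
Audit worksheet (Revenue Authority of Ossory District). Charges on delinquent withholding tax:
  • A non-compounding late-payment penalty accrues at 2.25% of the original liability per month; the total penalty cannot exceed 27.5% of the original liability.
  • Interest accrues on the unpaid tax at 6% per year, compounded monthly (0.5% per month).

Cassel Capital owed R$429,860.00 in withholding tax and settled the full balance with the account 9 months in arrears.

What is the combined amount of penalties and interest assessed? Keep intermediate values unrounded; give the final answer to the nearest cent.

Penalty: 9 × 2.25% × R$429,860.00 = R$87,046.65 (below the 27.5% cap of R$118,211.50)
Interest: R$429,860.00 × ((1 + 0.005)^9 − 1) = R$429,860.00 × 0.0459106… = R$19,735.1216…
Penalties + interest = R$87,046.6500 + R$19,735.1216… = R$106,781.77

R$106,781.77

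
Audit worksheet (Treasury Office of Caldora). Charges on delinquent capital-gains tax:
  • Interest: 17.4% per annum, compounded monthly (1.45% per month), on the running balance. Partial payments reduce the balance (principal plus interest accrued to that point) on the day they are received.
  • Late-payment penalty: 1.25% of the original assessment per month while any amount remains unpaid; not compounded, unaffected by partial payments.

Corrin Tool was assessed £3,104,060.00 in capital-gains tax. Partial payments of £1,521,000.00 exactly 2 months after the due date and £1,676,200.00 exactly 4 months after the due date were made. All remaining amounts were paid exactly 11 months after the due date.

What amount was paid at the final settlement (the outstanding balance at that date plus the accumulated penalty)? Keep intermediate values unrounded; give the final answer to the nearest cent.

Balance at month 2: £3,104,060.0000 × (1 + 0.0145)^2 = £3,194,730.3686…
After £1,521,000.00 payment: £3,194,730.3686… − £1,521,000.00 = £1,673,730.3686…
Balance at month 4: £1,673,730.3686… × (1 + 0.0145)^2 = £1,722,620.4511…
After £1,676,200.00 payment: £1,722,620.4511… − £1,676,200.00 = £46,420.4511…
Balance at month 11: £46,420.4511… × (1 + 0.0145)^7 = £51,342.1104…
Penalty: 11 × 1.25% × £3,104,060.00 = £426,808.25
Final settlement = outstanding balance + penalty = £51,342.1104… + £426,808.25 = £478,150.36

£478,150.36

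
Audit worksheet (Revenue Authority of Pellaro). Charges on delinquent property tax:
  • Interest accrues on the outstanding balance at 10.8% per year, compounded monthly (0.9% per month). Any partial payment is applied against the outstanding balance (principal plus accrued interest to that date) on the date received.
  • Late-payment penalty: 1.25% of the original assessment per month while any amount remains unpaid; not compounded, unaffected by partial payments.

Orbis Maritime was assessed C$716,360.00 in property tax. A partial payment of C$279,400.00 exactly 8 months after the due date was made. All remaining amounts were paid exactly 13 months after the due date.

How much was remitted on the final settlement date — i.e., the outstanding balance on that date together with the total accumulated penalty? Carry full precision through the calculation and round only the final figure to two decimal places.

Balance at month 8: C$716,360.0000 × (1 + 0.009)^8 = C$769,592.2005…
After C$279,400.00 payment: C$769,592.2005… − C$279,400.00 = C$490,192.2005…
Balance at month 13: C$490,192.2005… × (1 + 0.009)^5 = C$512,651.4949…
Penalty: 13 × 1.25% × C$716,360.00 = C$116,408.50
Final settlement = outstanding balance + penalty = C$512,651.4949… + C$116,408.50 = C$629,059.99

C$629,059.99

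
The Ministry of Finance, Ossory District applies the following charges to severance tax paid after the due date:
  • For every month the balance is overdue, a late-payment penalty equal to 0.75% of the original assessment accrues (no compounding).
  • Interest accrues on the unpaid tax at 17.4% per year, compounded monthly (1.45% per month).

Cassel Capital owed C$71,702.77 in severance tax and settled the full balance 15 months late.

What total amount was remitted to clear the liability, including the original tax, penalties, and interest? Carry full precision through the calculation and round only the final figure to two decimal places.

Late-payment penalty: 15 × 0.75% × C$71,702.77 = C$8,066.56…
Interest: C$71,702.77 × ((1 + 0.0145)^15 − 1) = C$71,702.77 × 0.2410257… = C$17,282.2094…
Total = C$71,702.77 + C$8,066.5616… + C$17,282.2094… = C$97,051.54

C$97,051.54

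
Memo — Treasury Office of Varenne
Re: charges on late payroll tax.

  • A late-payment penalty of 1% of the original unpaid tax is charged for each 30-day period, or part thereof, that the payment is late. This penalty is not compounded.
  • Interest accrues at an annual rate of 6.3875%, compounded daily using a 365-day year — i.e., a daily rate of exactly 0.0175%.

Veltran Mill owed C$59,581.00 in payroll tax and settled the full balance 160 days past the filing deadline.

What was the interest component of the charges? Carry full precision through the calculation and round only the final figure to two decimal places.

Interest: C$59,581.00 × ((1 + 0.000175)^160 − 1) = C$59,581.00 × 0.02839317… = C$1,691.6932…

C$1,691.69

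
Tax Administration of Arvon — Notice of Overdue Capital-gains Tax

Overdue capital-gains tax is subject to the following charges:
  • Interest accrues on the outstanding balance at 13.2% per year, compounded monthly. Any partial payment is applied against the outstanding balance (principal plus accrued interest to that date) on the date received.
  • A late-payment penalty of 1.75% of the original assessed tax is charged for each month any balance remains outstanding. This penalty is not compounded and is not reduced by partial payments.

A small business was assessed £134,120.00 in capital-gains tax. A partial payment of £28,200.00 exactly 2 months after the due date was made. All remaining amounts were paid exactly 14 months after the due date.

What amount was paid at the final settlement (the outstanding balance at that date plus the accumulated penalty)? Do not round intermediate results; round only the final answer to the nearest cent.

Monthly rate = 13.2% ÷ 12 = 1.1%
Balance at month 2: £134,120.0000 × (1 + 0.011)^2 = £137,086.8685…
After £28,200.00 payment: £137,086.8685… − £28,200.00 = £108,886.8685…
Balance at month 14: £108,886.8685… × (1 + 0.011)^12 = £124,162.1932…
Penalty: 14 × 1.75% × £134,120.00 = £32,859.40
Final settlement = outstanding balance + penalty = £124,162.1932… + £32,859.40 = £157,021.59

£157,021.59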